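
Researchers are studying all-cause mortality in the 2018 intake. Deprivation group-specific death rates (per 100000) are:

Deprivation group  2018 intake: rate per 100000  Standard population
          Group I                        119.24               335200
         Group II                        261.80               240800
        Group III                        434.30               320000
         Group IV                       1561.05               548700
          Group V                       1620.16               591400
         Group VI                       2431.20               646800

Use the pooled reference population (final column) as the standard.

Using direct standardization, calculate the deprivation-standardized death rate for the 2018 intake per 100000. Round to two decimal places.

1352.71

Standard total = 2682900; weights = 0.1249, 0.0898, 0.1193, 0.2045, 0.2204, 0.2411.
Standardized rate: 0.1249×119.24 + 0.0898×261.80 + 0.1193×434.30 + 0.2045×1561.05 + 0.2204×1620.16 + 0.2411×2431.20 = 1352.7145 per 100000.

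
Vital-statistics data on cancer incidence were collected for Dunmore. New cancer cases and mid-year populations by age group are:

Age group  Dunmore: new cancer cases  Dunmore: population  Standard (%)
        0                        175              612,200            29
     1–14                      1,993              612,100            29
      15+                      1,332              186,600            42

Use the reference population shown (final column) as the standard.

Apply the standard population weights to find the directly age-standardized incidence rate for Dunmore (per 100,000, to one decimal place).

402.5

Age-specific rates per 100,000 for Dunmore: 28.59, 325.60, 713.83.
Standard weights: 0.29, 0.29, 0.42.
Standardized rate: 0.2900×28.59 + 0.2900×325.60 + 0.4200×713.83 = 402.5210 per 100,000.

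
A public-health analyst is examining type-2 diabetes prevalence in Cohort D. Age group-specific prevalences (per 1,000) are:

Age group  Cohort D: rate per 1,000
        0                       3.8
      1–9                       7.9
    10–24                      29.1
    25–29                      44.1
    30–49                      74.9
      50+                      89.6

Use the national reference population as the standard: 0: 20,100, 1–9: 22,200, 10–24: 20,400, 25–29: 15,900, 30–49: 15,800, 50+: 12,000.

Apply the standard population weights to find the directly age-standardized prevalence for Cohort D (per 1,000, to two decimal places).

35.76

Standard total = 106,400; weights = 0.1889, 0.2086, 0.1917, 0.1494, 0.1485, 0.1128.
Standardized rate: 0.1889×3.8 + 0.2086×7.9 + 0.1917×29.1 + 0.1494×44.1 + 0.1485×74.9 + 0.1128×89.6 = 35.7633 per 1,000.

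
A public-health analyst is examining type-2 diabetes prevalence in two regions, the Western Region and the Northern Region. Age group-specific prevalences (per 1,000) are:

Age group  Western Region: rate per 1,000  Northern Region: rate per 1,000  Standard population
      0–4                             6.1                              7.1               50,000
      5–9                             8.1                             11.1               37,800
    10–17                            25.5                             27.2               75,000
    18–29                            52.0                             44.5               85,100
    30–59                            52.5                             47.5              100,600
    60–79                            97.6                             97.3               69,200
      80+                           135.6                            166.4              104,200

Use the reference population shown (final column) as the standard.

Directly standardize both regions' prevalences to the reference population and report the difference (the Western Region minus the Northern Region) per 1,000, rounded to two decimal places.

-4.48

Standard total = 521,900; weights = 0.0958, 0.0724, 0.1437, 0.1631, 0.1928, 0.1326, 0.1997.
The Western Region: 0.0958×6.1 + 0.0724×8.1 + 0.1437×25.5 + 0.1631×52.0 + 0.1928×52.5 + 0.1326×97.6 + 0.1997×135.6 = 63.4486 per 1,000.
The Northern Region: 0.0958×7.1 + 0.0724×11.1 + 0.1437×27.2 + 0.1631×44.5 + 0.1928×47.5 + 0.1326×97.3 + 0.1997×166.4 = 67.9289 per 1,000.
Difference = 63.4486 − 67.9289 = -4.4803.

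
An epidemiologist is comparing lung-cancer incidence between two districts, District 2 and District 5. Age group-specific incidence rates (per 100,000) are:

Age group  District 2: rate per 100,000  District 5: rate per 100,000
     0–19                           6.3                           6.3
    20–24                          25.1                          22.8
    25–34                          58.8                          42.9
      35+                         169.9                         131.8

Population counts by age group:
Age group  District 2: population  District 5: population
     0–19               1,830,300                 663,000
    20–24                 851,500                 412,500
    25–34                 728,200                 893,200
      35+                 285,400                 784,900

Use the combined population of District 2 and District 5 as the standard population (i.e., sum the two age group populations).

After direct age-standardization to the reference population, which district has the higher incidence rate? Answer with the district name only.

District 2

Combined standard total = 6,449,000; weights = 0.3866, 0.1960, 0.2514, 0.1660.
District 2: 0.3866×6.3 + 0.1960×25.1 + 0.2514×58.8 + 0.1660×169.9 = 50.3359 per 100,000.
District 5: 0.3866×6.3 + 0.1960×22.8 + 0.2514×42.9 + 0.1660×131.8 = 39.5644 per 100,000.
The crude rates (33.61 vs 56.42) would put District 5 higher, but that reflects its age composition; once standardized to a common age structure, District 2 has the higher underlying rate.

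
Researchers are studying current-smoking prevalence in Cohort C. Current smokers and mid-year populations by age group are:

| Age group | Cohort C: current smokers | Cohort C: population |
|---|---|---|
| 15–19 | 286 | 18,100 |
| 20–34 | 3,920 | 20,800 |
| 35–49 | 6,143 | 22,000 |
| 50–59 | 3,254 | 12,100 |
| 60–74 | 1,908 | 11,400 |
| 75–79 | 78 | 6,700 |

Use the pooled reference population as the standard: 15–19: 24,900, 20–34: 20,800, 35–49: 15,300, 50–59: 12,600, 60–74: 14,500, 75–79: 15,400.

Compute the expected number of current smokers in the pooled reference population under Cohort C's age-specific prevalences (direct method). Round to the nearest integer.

14580

Age-specific rates per 1,000 for Cohort C: 15.801, 188.462, 279.227, 268.926, 167.368, 11.642.
Expected current smokers = Σ (standard pop × age-specific rate ÷ 1,000)
= 24,900×15.801/1,000 + 20,800×188.462/1,000 + 15,300×279.227/1,000 + 12,600×268.926/1,000 + 14,500×167.368/1,000 + 15,400×11.642/1,000
= 393.45 + 3920.00 + 4272.18 + 3388.46 + 2426.84 + 179.28 = 14580.21.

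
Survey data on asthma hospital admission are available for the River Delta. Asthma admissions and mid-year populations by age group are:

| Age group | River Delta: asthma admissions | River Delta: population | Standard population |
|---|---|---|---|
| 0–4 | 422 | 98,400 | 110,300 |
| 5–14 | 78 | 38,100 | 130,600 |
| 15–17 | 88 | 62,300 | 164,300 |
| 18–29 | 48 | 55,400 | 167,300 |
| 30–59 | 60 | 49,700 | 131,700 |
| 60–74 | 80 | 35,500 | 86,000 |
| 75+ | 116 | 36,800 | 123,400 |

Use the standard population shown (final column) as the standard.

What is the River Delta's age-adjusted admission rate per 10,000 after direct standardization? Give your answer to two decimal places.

20.35

Age-specific rates per 10,000 for the River Delta: 42.89, 20.47, 14.13, 8.66, 12.07, 22.54, 31.52.
Standard total = 913,600; weights = 0.1207, 0.1430, 0.1798, 0.1831, 0.1442, 0.0941, 0.1351.
Standardized rate: 0.1207×42.89 + 0.1430×20.47 + 0.1798×14.13 + 0.1831×8.66 + 0.1442×12.07 + 0.0941×22.54 + 0.1351×31.52 = 20.3504 per 10,000.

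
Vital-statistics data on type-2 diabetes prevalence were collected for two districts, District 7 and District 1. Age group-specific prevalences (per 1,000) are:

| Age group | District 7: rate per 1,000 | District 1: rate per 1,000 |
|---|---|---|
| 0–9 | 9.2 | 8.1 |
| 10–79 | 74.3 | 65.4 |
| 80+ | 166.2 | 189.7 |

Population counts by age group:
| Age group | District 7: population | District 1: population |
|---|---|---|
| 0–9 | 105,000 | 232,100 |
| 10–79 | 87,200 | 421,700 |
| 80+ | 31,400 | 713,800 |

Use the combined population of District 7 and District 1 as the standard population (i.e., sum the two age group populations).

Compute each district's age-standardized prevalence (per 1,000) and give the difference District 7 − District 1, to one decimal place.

Combined standard total = 1,591,200; weights = 0.2119, 0.3198, 0.4683.
District 7: 0.2119×9.2 + 0.3198×74.3 + 0.4683×166.2 = 103.5475 per 1,000.
District 1: 0.2119×8.1 + 0.3198×65.4 + 0.4683×189.7 = 111.4737 per 1,000.
Difference = 103.5475 − 111.4737 = -7.9262.

-7.9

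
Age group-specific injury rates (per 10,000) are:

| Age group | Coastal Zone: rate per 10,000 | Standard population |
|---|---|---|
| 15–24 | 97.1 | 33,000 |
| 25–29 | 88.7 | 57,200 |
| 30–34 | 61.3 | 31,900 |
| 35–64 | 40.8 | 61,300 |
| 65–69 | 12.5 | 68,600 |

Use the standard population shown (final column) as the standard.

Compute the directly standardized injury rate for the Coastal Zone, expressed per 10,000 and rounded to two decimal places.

Standard total = 252,000; weights = 0.1310, 0.2270, 0.1266, 0.2433, 0.2722.
Standardized rate: 0.1310×97.1 + 0.2270×88.7 + 0.1266×61.3 + 0.2433×40.8 + 0.2722×12.5 = 53.9363 per 10,000.

53.94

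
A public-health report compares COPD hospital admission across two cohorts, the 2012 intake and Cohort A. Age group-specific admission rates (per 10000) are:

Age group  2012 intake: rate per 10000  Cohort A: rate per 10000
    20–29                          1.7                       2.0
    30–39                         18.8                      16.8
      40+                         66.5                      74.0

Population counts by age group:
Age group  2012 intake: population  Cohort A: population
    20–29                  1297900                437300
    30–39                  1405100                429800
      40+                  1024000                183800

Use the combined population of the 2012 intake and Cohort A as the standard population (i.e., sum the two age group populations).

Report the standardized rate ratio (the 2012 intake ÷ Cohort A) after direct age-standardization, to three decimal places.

0.952

Combined standard total = 4777900; weights = 0.3632, 0.3840, 0.2528.
The 2012 intake: 0.3632×1.7 + 0.3840×18.8 + 0.2528×66.5 = 24.6478 per 10000.
Cohort A: 0.3632×2.0 + 0.3840×16.8 + 0.2528×74.0 = 25.8846 per 10000.
Ratio = 24.6478 ÷ 25.8846 = 0.95222.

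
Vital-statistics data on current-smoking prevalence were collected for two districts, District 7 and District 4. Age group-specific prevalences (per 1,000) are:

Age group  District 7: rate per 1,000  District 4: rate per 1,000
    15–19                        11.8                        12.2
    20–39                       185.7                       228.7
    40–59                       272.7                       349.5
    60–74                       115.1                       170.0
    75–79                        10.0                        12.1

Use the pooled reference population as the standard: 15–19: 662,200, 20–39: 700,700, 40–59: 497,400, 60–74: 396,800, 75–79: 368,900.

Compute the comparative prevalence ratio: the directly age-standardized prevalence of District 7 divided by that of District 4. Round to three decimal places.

0.780

Standard total = 2,626,000; weights = 0.2522, 0.2668, 0.1894, 0.1511, 0.1405.
District 7: 0.2522×11.8 + 0.2668×185.7 + 0.1894×272.7 + 0.1511×115.1 + 0.1405×10.0 = 122.9762 per 1,000.
District 4: 0.2522×12.2 + 0.2668×228.7 + 0.1894×349.5 + 0.1511×170.0 + 0.1405×12.1 = 157.6885 per 1,000.
Ratio = 122.9762 ÷ 157.6885 = 0.77987.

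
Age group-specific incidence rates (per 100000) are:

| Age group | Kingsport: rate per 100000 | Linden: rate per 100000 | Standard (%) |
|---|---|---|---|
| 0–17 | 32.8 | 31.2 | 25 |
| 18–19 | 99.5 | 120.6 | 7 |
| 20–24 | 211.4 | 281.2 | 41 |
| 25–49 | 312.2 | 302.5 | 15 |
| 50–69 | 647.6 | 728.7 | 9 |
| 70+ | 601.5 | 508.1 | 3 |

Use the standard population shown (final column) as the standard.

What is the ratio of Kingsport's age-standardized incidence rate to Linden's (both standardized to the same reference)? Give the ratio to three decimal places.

Standard weights: 0.25, 0.07, 0.41, 0.15, 0.09, 0.03.
Kingsport: 0.2500×32.8 + 0.0700×99.5 + 0.4100×211.4 + 0.1500×312.2 + 0.0900×647.6 + 0.0300×601.5 = 224.9980 per 100000.
Linden: 0.2500×31.2 + 0.0700×120.6 + 0.4100×281.2 + 0.1500×302.5 + 0.0900×728.7 + 0.0300×508.1 = 257.7350 per 100000.
Ratio = 224.9980 ÷ 257.7350 = 0.87298.

0.873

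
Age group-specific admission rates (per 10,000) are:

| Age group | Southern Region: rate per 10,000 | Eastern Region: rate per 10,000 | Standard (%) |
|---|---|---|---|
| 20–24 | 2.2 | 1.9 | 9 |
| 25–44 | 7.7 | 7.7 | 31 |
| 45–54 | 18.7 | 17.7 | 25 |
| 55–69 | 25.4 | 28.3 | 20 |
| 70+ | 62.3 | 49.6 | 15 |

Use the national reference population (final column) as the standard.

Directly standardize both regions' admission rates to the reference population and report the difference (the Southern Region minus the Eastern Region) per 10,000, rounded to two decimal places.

Standard weights: 0.09, 0.31, 0.25, 0.20, 0.15.
The Southern Region: 0.0900×2.2 + 0.3100×7.7 + 0.2500×18.7 + 0.2000×25.4 + 0.1500×62.3 = 21.6850 per 10,000.
The Eastern Region: 0.0900×1.9 + 0.3100×7.7 + 0.2500×17.7 + 0.2000×28.3 + 0.1500×49.6 = 20.0830 per 10,000.
Difference = 21.6850 − 20.0830 = 1.6020.

1.60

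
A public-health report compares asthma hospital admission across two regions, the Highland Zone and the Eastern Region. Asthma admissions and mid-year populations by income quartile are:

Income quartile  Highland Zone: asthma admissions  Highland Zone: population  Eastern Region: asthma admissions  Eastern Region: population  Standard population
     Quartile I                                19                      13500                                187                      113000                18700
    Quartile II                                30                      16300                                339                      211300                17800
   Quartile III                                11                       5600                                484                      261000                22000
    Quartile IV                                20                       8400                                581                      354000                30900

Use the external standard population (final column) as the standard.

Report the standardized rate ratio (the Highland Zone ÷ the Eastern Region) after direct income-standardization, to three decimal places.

Income-specific rates per 10000 for the Highland Zone: 14.07, 18.40, 19.64, 23.81.
For the Eastern Region: 16.55, 16.04, 18.54, 16.41.
Standard total = 89400; weights = 0.2092, 0.1991, 0.2461, 0.3456.
The Highland Zone: 0.2092×14.07 + 0.1991×18.40 + 0.2461×19.64 + 0.3456×23.81 = 19.6717 per 10000.
The Eastern Region: 0.2092×16.55 + 0.1991×16.04 + 0.2461×18.54 + 0.3456×16.41 = 16.8920 per 10000.
Ratio = 19.6717 ÷ 16.8920 = 1.16455.

1.165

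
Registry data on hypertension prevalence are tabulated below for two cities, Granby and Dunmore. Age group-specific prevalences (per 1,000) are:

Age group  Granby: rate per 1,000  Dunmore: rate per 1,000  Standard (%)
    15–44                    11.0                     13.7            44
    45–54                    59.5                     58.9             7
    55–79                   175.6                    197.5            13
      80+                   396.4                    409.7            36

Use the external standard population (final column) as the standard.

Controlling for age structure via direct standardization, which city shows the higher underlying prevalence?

Standard weights: 0.44, 0.07, 0.13, 0.36.
Granby: 0.4400×11.0 + 0.0700×59.5 + 0.1300×175.6 + 0.3600×396.4 = 174.5370 per 1,000.
Dunmore: 0.4400×13.7 + 0.0700×58.9 + 0.1300×197.5 + 0.3600×409.7 = 183.3180 per 1,000.

Dunmore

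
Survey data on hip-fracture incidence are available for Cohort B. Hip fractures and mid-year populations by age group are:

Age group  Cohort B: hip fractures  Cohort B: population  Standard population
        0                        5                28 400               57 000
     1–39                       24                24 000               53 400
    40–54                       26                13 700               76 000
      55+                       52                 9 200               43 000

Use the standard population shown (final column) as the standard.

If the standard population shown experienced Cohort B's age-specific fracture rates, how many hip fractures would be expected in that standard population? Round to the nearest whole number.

Age-specific rates per 100 000 for Cohort B: 17.61, 100.00, 189.78, 565.22.
Expected hip fractures = Σ (standard pop × age-specific rate ÷ 100 000)
= 57 000×17.61/100 000 + 53 400×100.00/100 000 + 76 000×189.78/100 000 + 43 000×565.22/100 000
= 10.04 + 53.40 + 144.23 + 243.04 = 450.71.

451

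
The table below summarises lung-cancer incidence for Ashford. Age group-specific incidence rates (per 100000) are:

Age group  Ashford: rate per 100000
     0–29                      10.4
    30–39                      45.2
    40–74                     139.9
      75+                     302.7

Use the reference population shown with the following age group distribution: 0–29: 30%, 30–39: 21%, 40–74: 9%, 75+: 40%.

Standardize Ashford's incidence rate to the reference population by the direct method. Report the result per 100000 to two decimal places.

Standard weights: 0.30, 0.21, 0.09, 0.40.
Standardized rate: 0.3000×10.4 + 0.2100×45.2 + 0.0900×139.9 + 0.4000×302.7 = 146.2830 per 100000.

146.28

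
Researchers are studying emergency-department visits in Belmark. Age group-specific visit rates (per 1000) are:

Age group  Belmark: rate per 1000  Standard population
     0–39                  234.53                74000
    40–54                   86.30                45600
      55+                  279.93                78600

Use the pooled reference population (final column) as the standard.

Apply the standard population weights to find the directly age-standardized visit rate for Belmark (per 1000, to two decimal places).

Standard total = 198200; weights = 0.3734, 0.2301, 0.3966.
Standardized rate: 0.3734×234.53 + 0.2301×86.30 + 0.3966×279.93 = 218.4309 per 1000.

218.43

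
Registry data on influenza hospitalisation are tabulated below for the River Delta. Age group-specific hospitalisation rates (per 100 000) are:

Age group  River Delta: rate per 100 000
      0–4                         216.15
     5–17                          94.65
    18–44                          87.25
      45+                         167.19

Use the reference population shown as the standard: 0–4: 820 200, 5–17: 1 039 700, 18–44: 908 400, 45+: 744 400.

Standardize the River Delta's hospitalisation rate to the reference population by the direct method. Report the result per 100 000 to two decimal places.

136.48

Standard total = 3 512 700; weights = 0.2335, 0.2960, 0.2586, 0.2119.
Standardized rate: 0.2335×216.15 + 0.2960×94.65 + 0.2586×87.25 + 0.2119×167.19 = 136.4785 per 100 000.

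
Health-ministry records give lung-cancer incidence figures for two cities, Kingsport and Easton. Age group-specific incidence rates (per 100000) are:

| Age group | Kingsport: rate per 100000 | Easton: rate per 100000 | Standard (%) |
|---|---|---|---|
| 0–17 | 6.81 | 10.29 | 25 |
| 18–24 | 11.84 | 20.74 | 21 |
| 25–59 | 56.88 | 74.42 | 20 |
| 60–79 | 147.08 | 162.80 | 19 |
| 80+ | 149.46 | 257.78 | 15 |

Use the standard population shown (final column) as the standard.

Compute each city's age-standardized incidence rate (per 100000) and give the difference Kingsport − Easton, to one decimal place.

-25.5

Standard weights: 0.25, 0.21, 0.20, 0.19, 0.15.
Kingsport: 0.2500×6.81 + 0.2100×11.84 + 0.2000×56.88 + 0.1900×147.08 + 0.1500×149.46 = 65.9291 per 100000.
Easton: 0.2500×10.29 + 0.2100×20.74 + 0.2000×74.42 + 0.1900×162.80 + 0.1500×257.78 = 91.4109 per 100000.
Difference = 65.9291 − 91.4109 = -25.4818.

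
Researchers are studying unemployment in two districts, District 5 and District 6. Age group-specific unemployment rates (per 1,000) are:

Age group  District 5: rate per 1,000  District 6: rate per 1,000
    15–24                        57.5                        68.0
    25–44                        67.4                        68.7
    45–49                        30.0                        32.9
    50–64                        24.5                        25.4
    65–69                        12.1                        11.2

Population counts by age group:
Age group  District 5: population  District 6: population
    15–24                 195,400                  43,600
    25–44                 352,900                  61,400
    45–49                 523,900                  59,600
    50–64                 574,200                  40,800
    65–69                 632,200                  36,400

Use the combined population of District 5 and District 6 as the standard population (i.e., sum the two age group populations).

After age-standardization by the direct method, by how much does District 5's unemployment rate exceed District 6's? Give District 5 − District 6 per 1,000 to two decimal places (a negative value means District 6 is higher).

Combined standard total = 2,520,400; weights = 0.0948, 0.1644, 0.2315, 0.2440, 0.2653.
District 5: 0.0948×57.5 + 0.1644×67.4 + 0.2315×30.0 + 0.2440×24.5 + 0.2653×12.1 = 32.6650 per 1,000.
District 6: 0.0948×68.0 + 0.1644×68.7 + 0.2315×32.9 + 0.2440×25.4 + 0.2653×11.2 = 34.5266 per 1,000.
Difference = 32.6650 − 34.5266 = -1.8616.

-1.86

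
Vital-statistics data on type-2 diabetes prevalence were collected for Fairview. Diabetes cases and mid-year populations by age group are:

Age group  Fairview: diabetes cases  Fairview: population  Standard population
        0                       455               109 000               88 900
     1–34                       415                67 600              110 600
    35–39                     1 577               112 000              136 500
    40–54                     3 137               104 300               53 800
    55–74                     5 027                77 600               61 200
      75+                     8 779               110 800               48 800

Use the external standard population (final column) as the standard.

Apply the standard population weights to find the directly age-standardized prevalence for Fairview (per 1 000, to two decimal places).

24.85

Age-specific rates per 1 000 for Fairview: 4.174, 6.139, 14.080, 30.077, 64.781, 79.233.
Standard total = 499 800; weights = 0.1779, 0.2213, 0.2731, 0.1076, 0.1224, 0.0976.
Standardized rate: 0.1779×4.174 + 0.2213×6.139 + 0.2731×14.080 + 0.1076×30.077 + 0.1224×64.781 + 0.0976×79.233 = 24.8526 per 1 000.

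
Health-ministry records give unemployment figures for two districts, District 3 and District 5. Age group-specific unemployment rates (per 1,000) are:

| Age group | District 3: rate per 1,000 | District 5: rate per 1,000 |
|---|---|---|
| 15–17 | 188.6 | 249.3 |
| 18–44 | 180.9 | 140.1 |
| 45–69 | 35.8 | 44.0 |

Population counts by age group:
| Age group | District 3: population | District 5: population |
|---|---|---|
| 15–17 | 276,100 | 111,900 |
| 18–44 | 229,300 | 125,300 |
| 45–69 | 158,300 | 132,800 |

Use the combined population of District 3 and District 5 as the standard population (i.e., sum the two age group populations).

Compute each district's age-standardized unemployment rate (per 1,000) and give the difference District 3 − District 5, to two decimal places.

-11.10

Combined standard total = 1,033,700; weights = 0.3754, 0.3430, 0.2816.
District 3: 0.3754×188.6 + 0.3430×180.9 + 0.2816×35.8 = 142.9286 per 1,000.
District 5: 0.3754×249.3 + 0.3430×140.1 + 0.2816×44.0 = 154.0256 per 1,000.
Difference = 142.9286 − 154.0256 = -11.0970.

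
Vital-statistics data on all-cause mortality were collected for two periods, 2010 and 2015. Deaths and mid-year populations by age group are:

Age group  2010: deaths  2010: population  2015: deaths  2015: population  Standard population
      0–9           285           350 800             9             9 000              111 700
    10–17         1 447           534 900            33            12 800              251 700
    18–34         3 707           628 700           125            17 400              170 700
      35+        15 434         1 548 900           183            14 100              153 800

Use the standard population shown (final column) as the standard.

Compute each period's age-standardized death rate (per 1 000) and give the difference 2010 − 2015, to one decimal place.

-1.0

Age-specific rates per 1 000 for 2010: 0.812, 2.705, 5.896, 9.964.
For 2015: 1.000, 2.578, 7.184, 12.979.
Standard total = 687 900; weights = 0.1624, 0.3659, 0.2481, 0.2236.
2010: 0.1624×0.812 + 0.3659×2.705 + 0.2481×5.896 + 0.2236×9.964 = 4.8127 per 1 000.
2015: 0.1624×1.000 + 0.3659×2.578 + 0.2481×7.184 + 0.2236×12.979 = 5.7901 per 1 000.
Difference = 4.8127 − 5.7901 = -0.9774.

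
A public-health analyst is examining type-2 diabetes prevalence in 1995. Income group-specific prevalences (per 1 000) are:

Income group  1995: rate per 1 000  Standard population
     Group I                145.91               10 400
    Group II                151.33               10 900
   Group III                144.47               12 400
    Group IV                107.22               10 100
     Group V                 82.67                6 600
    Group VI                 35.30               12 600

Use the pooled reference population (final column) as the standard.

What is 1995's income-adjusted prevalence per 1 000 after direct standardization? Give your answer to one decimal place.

111.6

Standard total = 63 000; weights = 0.1651, 0.1730, 0.1968, 0.1603, 0.1048, 0.2000.
Standardized rate: 0.1651×145.91 + 0.1730×151.33 + 0.1968×144.47 + 0.1603×107.22 + 0.1048×82.67 + 0.2000×35.30 = 111.6145 per 1 000.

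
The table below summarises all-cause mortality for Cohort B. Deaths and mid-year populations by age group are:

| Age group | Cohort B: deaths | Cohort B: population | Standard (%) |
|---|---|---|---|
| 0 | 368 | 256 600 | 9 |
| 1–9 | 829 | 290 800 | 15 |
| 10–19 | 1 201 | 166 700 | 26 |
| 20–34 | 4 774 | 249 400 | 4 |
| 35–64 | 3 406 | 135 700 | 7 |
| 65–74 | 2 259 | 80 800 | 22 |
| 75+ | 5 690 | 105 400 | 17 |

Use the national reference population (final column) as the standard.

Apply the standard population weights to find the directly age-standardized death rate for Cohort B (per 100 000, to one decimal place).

Age-specific rates per 100 000 for Cohort B: 143.41, 285.08, 720.46, 1914.19, 2509.95, 2795.79, 5398.48.
Standard weights: 0.09, 0.15, 0.26, 0.04, 0.07, 0.22, 0.17.
Standardized rate: 0.0900×143.41 + 0.1500×285.08 + 0.2600×720.46 + 0.0400×1914.19 + 0.0700×2509.95 + 0.2200×2795.79 + 0.1700×5398.48 = 2028.0675 per 100 000.

2028.1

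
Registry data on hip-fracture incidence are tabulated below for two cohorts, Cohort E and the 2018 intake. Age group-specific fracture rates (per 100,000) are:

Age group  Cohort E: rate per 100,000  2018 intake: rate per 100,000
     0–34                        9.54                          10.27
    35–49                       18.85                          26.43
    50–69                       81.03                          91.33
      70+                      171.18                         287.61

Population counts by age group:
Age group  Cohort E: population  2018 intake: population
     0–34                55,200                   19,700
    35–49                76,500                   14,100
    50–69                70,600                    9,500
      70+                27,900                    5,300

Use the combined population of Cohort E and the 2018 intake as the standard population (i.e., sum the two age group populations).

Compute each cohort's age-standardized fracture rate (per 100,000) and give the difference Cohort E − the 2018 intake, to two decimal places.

Combined standard total = 278,800; weights = 0.2687, 0.3250, 0.2873, 0.1191.
Cohort E: 0.2687×9.54 + 0.3250×18.85 + 0.2873×81.03 + 0.1191×171.18 = 52.3531 per 100,000.
The 2018 intake: 0.2687×10.27 + 0.3250×26.43 + 0.2873×91.33 + 0.1191×287.61 = 71.8363 per 100,000.
Difference = 52.3531 − 71.8363 = -19.4833.

-19.48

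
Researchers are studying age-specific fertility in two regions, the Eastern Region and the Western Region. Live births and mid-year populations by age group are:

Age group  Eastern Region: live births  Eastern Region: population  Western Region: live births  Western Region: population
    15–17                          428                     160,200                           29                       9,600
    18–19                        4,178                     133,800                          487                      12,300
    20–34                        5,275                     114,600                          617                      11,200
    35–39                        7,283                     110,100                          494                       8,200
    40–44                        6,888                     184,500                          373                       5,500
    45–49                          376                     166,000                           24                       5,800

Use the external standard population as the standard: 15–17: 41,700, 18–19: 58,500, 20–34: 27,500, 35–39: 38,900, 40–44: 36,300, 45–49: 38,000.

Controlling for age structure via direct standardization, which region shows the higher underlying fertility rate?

Age-specific rates per 1,000 for the Eastern Region: 2.672, 31.226, 46.030, 66.149, 37.333, 2.265.
For the Western Region: 3.021, 39.593, 55.089, 60.244, 67.818, 4.138.
Standard total = 240,900; weights = 0.1731, 0.2428, 0.1142, 0.1615, 0.1507, 0.1577.
The Eastern Region: 0.1731×2.672 + 0.2428×31.226 + 0.1142×46.030 + 0.1615×66.149 + 0.1507×37.333 + 0.1577×2.265 = 29.9643 per 1,000.
The Western Region: 0.1731×3.021 + 0.2428×39.593 + 0.1142×55.089 + 0.1615×60.244 + 0.1507×67.818 + 0.1577×4.138 = 37.0265 per 1,000.

Western Region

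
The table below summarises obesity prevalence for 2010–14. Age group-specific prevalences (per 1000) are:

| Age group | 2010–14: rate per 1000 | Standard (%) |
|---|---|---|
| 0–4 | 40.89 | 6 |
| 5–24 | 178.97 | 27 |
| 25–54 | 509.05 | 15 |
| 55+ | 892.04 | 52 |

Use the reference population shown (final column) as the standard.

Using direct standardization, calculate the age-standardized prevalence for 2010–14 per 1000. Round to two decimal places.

Standard weights: 0.06, 0.27, 0.15, 0.52.
Standardized rate: 0.0600×40.89 + 0.2700×178.97 + 0.1500×509.05 + 0.5200×892.04 = 590.9936 per 1000.

590.99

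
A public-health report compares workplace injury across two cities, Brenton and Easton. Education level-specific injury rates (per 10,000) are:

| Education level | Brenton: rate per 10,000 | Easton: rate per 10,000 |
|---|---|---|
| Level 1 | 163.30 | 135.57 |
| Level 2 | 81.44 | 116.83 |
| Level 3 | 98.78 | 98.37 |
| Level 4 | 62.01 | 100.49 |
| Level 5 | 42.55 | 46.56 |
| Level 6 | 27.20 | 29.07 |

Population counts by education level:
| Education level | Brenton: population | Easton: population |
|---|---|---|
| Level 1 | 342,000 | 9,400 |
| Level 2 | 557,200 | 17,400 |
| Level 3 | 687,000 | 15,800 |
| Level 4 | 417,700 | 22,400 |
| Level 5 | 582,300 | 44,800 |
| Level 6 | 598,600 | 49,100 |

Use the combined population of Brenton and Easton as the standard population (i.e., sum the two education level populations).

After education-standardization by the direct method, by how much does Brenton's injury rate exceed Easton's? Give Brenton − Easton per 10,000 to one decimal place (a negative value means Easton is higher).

Combined standard total = 3,343,700; weights = 0.1051, 0.1718, 0.2102, 0.1316, 0.1875, 0.1937.
Brenton: 0.1051×163.30 + 0.1718×81.44 + 0.2102×98.78 + 0.1316×62.01 + 0.1875×42.55 + 0.1937×27.20 = 73.3298 per 10,000.
Easton: 0.1051×135.57 + 0.1718×116.83 + 0.2102×98.37 + 0.1316×100.49 + 0.1875×46.56 + 0.1937×29.07 = 82.5900 per 10,000.
Difference = 73.3298 − 82.5900 = -9.2603.

-9.3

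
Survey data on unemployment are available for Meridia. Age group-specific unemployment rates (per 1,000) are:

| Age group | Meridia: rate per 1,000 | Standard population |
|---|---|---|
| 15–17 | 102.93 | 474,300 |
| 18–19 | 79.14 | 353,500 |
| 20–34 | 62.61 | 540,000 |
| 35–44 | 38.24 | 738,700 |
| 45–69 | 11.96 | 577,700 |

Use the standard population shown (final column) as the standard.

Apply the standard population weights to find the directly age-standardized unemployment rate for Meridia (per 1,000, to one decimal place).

Standard total = 2,684,200; weights = 0.1767, 0.1317, 0.2012, 0.2752, 0.2152.
Standardized rate: 0.1767×102.93 + 0.1317×79.14 + 0.2012×62.61 + 0.2752×38.24 + 0.2152×11.96 = 54.3038 per 1,000.

54.3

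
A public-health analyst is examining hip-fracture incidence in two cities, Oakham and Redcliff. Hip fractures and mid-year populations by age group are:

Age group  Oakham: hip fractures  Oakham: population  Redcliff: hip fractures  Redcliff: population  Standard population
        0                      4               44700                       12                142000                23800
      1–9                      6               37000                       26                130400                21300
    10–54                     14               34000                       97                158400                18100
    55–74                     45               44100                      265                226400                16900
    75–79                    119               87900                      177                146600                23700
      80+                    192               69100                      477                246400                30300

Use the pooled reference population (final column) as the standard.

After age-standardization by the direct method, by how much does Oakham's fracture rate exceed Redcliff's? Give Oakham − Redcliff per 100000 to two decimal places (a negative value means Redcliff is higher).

16.53

Age-specific rates per 100000 for Oakham: 8.95, 16.22, 41.18, 102.04, 135.38, 277.86.
For Redcliff: 8.45, 19.94, 61.24, 117.05, 120.74, 193.59.
Standard total = 134100; weights = 0.1775, 0.1588, 0.1350, 0.1260, 0.1767, 0.2260.
Oakham: 0.1775×8.95 + 0.1588×16.22 + 0.1350×41.18 + 0.1260×102.04 + 0.1767×135.38 + 0.2260×277.86 = 109.2901 per 100000.
Redcliff: 0.1775×8.45 + 0.1588×19.94 + 0.1350×61.24 + 0.1260×117.05 + 0.1767×120.74 + 0.2260×193.59 = 92.7630 per 100000.
Difference = 109.2901 − 92.7630 = 16.5271.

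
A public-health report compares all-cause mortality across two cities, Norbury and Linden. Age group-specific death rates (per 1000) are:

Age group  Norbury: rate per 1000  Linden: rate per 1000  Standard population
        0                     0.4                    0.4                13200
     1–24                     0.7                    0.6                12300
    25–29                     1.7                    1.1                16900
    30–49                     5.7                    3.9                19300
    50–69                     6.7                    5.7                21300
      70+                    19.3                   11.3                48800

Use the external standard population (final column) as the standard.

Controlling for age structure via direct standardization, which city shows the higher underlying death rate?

Standard total = 131800; weights = 0.1002, 0.0933, 0.1282, 0.1464, 0.1616, 0.3703.
Norbury: 0.1002×0.4 + 0.0933×0.7 + 0.1282×1.7 + 0.1464×5.7 + 0.1616×6.7 + 0.3703×19.3 = 9.3868 per 1000.
Linden: 0.1002×0.4 + 0.0933×0.6 + 0.1282×1.1 + 0.1464×3.9 + 0.1616×5.7 + 0.3703×11.3 = 5.9133 per 1000.

Norbury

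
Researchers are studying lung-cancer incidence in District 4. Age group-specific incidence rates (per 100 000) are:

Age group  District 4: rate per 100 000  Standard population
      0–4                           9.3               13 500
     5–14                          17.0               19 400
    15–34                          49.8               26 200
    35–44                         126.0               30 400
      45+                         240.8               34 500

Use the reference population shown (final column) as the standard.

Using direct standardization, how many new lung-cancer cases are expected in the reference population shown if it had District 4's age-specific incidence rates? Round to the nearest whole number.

Expected new lung-cancer cases = Σ (standard pop × age-specific rate ÷ 100 000)
= 13 500×9.3/100 000 + 19 400×17.0/100 000 + 26 200×49.8/100 000 + 30 400×126.0/100 000 + 34 500×240.8/100 000
= 1.26 + 3.30 + 13.05 + 38.30 + 83.08 = 138.98.

139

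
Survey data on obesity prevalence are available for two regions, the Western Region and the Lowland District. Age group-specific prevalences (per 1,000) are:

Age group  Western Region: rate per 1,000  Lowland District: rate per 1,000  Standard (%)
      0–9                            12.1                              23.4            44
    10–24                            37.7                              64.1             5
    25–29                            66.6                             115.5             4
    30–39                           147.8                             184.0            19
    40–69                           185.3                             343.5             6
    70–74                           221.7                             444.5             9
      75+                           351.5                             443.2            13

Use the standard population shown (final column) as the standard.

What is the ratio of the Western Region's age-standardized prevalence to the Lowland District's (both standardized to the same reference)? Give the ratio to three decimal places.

0.670

Standard weights: 0.44, 0.05, 0.04, 0.19, 0.06, 0.09, 0.13.
The Western Region: 0.4400×12.1 + 0.0500×37.7 + 0.0400×66.6 + 0.1900×147.8 + 0.0600×185.3 + 0.0900×221.7 + 0.1300×351.5 = 114.7210 per 1,000.
The Lowland District: 0.4400×23.4 + 0.0500×64.1 + 0.0400×115.5 + 0.1900×184.0 + 0.0600×343.5 + 0.0900×444.5 + 0.1300×443.2 = 171.3120 per 1,000.
Ratio = 114.7210 ÷ 171.3120 = 0.66966.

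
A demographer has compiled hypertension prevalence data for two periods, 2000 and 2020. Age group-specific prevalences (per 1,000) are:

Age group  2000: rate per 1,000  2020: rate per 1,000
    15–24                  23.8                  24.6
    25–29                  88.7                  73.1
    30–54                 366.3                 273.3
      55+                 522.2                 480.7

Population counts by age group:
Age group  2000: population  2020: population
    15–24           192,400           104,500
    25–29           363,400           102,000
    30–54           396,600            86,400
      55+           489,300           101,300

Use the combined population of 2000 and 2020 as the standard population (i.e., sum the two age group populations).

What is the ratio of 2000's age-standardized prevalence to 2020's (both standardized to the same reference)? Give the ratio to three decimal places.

1.167

Combined standard total = 1,835,900; weights = 0.1617, 0.2535, 0.2631, 0.3217.
2000: 0.1617×23.8 + 0.2535×88.7 + 0.2631×366.3 + 0.3217×522.2 = 290.6920 per 1,000.
2020: 0.1617×24.6 + 0.2535×73.1 + 0.2631×273.3 + 0.3217×480.7 = 249.0494 per 1,000.
Ratio = 290.6920 ÷ 249.0494 = 1.16721.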